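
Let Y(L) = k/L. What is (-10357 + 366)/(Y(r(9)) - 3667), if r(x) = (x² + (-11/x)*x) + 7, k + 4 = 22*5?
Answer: 769307/282253 ≈ 2.7256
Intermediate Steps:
k = 106 (k = -4 + 22*5 = -4 + 110 = 106)
r(x) = -4 + x² (r(x) = (x² - 11) + 7 = (-11 + x²) + 7 = -4 + x²)
Y(L) = 106/L
(-10357 + 366)/(Y(r(9)) - 3667) = (-10357 + 366)/(106/(-4 + 9²) - 3667) = -9991/(106/(-4 + 81) - 3667) = -9991/(106/77 - 3667) = -9991/(-282253/77) = -9991*(-77/282253) = 769307/282253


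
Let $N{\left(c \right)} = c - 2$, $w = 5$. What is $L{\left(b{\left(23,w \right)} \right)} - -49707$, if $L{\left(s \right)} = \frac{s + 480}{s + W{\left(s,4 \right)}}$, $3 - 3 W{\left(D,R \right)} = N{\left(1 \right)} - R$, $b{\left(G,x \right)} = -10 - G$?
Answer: $\frac{4521996}{91} \approx 49692.0$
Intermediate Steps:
$N{\left(c \right)} = -2 + c$
$W{\left(D,R \right)} = \frac{4}{3} + \frac{R}{3}$ ($W{\left(D,R \right)} = 1 - \frac{\left(-2 + 1\right) - R}{3} = 1 - \frac{-1 - R}{3} = 1 + \left(\frac{1}{3} + \frac{R}{3}\right) = \frac{4}{3} + \frac{R}{3}$)
$L{\left(s \right)} = \frac{480 + s}{\frac{8}{3} + s}$ ($L{\left(s \right)} = \frac{s + 480}{s + \left(\frac{4}{3} + \frac{1}{3} \cdot 4\right)} = \frac{480 + s}{s + \left(\frac{4}{3} + \frac{4}{3}\right)} = \frac{480 + s}{s + \frac{8}{3}} = \frac{480 + s}{\frac{8}{3} + s}$)
$L{\left(b{\left(23,w \right)} \right)} - -49707 = \frac{3 \left(480 - 33\right)}{8 + 3 \left(-10 - 23\right)} - -49707 = \frac{3 \left(480 - 33\right)}{8 + 3 \left(-10 - 23\right)} + 49707 = \frac{3 \left(480 - 33\right)}{8 + 3 \left(-33\right)} + 49707 = 3 \frac{1}{8 - 99} \cdot 447 + 49707 = 3 \frac{1}{-91} \cdot 447 + 49707 = 3 \left(- \frac{1}{91}\right) 447 + 49707 = - \frac{1341}{91} + 49707 = \frac{4521996}{91}$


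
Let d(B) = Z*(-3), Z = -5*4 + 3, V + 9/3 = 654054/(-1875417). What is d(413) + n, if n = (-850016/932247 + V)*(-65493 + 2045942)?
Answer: -4917378902858946398/582783957333 ≈ -8.4377e+6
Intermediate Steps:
V = -2093435/625139 (V = -3 + 654054/(-1875417) = -3 + 654054*(-1/1875417) = -3 - 218018/625139 = -2093435/625139 ≈ -3.3488)
Z = -17 (Z = -20 + 3 = -17)
d(B) = 51 (d(B) = -17*(-3) = 51)
n = -4917408624840770381/582783957333 (n = (-850016/932247 - 2093435/625139)*(-65493 + 2045942) = (-850016*1/932247 - 2093435/625139)*1980449 = (-850016/932247 - 2093435/625139)*1980449 = -2482976650669/582783957333*1980449 = -4917408624840770381/582783957333 ≈ -8.4378e+6)
d(413) + n = 51 - 4917408624840770381/582783957333 = -4917378902858946398/582783957333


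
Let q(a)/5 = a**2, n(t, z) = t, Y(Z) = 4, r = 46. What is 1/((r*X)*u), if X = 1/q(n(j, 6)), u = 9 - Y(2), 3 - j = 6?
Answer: 9/46 ≈ 0.19565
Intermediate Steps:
j = -3 (j = 3 - 1*6 = 3 - 6 = -3)
u = 5 (u = 9 - 1*4 = 9 - 4 = 5)
q(a) = 5*a**2
X = 1/45 (X = 1/(5*(-3)**2) = 1/(5*9) = 1/45 ≈ 0.022222)
1/((r*X)*u) = 1/((46*(1/45))*5) = 1/((46/45)*5) = 1/(46/9) = 9/46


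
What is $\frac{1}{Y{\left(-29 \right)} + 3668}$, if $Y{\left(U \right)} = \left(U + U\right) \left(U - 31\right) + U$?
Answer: $\frac{1}{7119} \approx 0.00014047$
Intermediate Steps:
$Y{\left(U \right)} = U + 2 U \left(-31 + U\right)$ ($Y{\left(U \right)} = 2 U \left(-31 + U\right) + U = U + 2 U \left(-31 + U\right)$)
$\frac{1}{Y{\left(-29 \right)} + 3668} = \frac{1}{- 29 \left(-61 + 2 \left(-29\right)\right) + 3668} = \frac{1}{- 29 \left(-61 - 58\right) + 3668} = \frac{1}{\left(-29\right) \left(-119\right) + 3668} = \frac{1}{3451 + 3668} = \frac{1}{7119}$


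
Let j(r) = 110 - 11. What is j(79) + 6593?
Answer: 6692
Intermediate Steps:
j(r) = 99
j(79) + 6593 = 99 + 6593 = 6692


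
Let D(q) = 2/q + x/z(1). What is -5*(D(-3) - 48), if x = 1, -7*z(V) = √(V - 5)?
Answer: 730/3 - 35*I/2 ≈ 243.33 - 17.5*I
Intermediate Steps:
z(V) = -√(-5 + V)/7 (z(V) = -√(V - 5)/7 = -√(-5 + V)/7)
D(q) = 2/q + 7*I/2 (D(q) = 2/q + 1/(-√(-5 + 1)/7) = 2/q + 1/(-2*I/7) = 2/q + 1*(7*I/2) = 2/q + 7*I/2)
-5*(D(-3) - 48) = -5*((2/(-3) + 7*I/2) - 48) = -5*((2*(-⅓) + 7*I/2) - 48) = -5*((-⅔ + 7*I/2) - 48) = -5*(-146/3 + 7*I/2) = 730/3 - 35*I/2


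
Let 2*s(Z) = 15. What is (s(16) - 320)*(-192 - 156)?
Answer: 108750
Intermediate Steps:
s(Z) = 15/2 (s(Z) = (1/2)*15 = 15/2)
(s(16) - 320)*(-192 - 156) = (15/2 - 320)*(-192 - 156) = -625/2*(-348) = 108750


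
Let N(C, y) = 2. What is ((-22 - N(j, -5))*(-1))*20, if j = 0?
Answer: 480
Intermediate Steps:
((-22 - N(j, -5))*(-1))*20 = ((-22 - 1*2)*(-1))*20 = ((-22 - 2)*(-1))*20 = -24*(-1)*20 = 24*20 = 480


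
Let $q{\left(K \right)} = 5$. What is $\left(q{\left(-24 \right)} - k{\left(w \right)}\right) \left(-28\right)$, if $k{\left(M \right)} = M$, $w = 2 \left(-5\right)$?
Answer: $-420$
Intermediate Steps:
$w = -10$
$\left(q{\left(-24 \right)} - k{\left(w \right)}\right) \left(-28\right) = \left(5 - -10\right) \left(-28\right) = \left(5 + 10\right) \left(-28\right) = 15 \left(-28\right) = -420$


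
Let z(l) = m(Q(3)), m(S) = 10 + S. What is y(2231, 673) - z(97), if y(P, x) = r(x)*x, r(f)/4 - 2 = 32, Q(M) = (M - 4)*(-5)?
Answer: 91513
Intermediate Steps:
Q(M) = 20 - 5*M (Q(M) = (-4 + M)*(-5) = 20 - 5*M)
r(f) = 136 (r(f) = 8 + 4*32 = 8 + 128 = 136)
z(l) = 15 (z(l) = 10 + (20 - 5*3) = 10 + (20 - 15) = 10 + 5 = 15)
y(P, x) = 136*x
y(2231, 673) - z(97) = 136*673 - 1*15 = 91528 - 15 = 91513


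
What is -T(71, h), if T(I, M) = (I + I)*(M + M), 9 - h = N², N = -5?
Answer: 4544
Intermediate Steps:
h = -16 (h = 9 - 1*(-5)² = 9 - 1*25 = 9 - 25 = -16)
T(I, M) = 4*I*M (T(I, M) = (2*I)*(2*M) = 4*I*M)
-T(71, h) = -4*71*(-16) = -1*(-4544) = 4544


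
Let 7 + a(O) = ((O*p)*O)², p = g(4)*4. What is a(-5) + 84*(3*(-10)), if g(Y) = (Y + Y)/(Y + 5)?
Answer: 435313/81 ≈ 5374.2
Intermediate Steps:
g(Y) = 2*Y/(5 + Y) (g(Y) = (2*Y)/(5 + Y) = 2*Y/(5 + Y))
p = 32/9 (p = (2*4/(5 + 4))*4 = (2*4/9)*4 = (2*4*(⅑))*4 = (8/9)*4 = 32/9 ≈ 3.5556)
a(O) = -7 + 1024*O⁴/81 (a(O) = -7 + ((O*(32/9))*O)² = -7 + ((32*O/9)*O)² = -7 + (32*O²/9)² = -7 + 1024*O⁴/81)
a(-5) + 84*(3*(-10)) = (-7 + (1024/81)*(-5)⁴) + 84*(3*(-10)) = (-7 + (1024/81)*625) + 84*(-30) = (-7 + 640000/81) - 2520 = 639433/81 - 2520 = 435313/81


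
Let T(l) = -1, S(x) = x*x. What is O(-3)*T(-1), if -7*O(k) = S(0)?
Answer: 0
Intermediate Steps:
S(x) = x**2
O(k) = 0 (O(k) = -1/7*0**2 = -1/7*0 = 0)
O(-3)*T(-1) = 0*(-1) = 0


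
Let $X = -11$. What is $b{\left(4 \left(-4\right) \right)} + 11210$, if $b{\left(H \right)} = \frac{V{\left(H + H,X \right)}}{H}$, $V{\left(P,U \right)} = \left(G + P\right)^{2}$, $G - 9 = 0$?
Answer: $\frac{178831}{16} \approx 11177.0$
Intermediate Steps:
$G = 9$ ($G = 9 + 0 = 9$)
$V{\left(P,U \right)} = \left(9 + P\right)^{2}$
$b{\left(H \right)} = \frac{\left(9 + 2 H\right)^{2}}{H}$ ($b{\left(H \right)} = \frac{\left(9 + \left(H + H\right)\right)^{2}}{H} = \frac{\left(9 + 2 H\right)^{2}}{H}$)
$b{\left(4 \left(-4\right) \right)} + 11210 = \frac{\left(9 + 2 \cdot 4 \left(-4\right)\right)^{2}}{4 \left(-4\right)} + 11210 = \frac{\left(9 + 2 \left(-16\right)\right)^{2}}{-16} + 11210 = - \frac{\left(9 - 32\right)^{2}}{16} + 11210 = - \frac{\left(-23\right)^{2}}{16} + 11210 = \left(- \frac{1}{16}\right) 529 + 11210 = - \frac{529}{16} + 11210 = \frac{178831}{16}$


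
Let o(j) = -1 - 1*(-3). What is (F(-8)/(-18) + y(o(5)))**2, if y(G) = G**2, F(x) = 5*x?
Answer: 3136/81 ≈ 38.716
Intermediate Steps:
o(j) = 2 (o(j) = -1 + 3 = 2)
(F(-8)/(-18) + y(o(5)))**2 = ((5*(-8))/(-18) + 2**2)**2 = (-40*(-1/18) + 4)**2 = (20/9 + 4)**2 = (56/9)**2 = 3136/81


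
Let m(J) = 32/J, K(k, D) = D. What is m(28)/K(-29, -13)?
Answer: -8/91 ≈ -0.087912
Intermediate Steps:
m(28)/K(-29, -13) = (32/28)/(-13) = (32*(1/28))*(-1/13) = (8/7)*(-1/13) = -8/91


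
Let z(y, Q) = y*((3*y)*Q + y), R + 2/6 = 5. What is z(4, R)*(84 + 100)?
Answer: 44160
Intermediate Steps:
R = 14/3 (R = -⅓ + 5 = 14/3 ≈ 4.6667)
z(y, Q) = y*(y + 3*Q*y) (z(y, Q) = y*(3*Q*y + y) = y*(y + 3*Q*y))
z(4, R)*(84 + 100) = (4²*(1 + 3*(14/3)))*(84 + 100) = (16*(1 + 14))*184 = (16*15)*184 = 240*184 = 44160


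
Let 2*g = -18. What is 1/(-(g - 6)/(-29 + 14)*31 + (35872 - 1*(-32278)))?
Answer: 1/68119 ≈ 1.4680e-5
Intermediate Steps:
g = -9 (g = (½)*(-18) = -9)
1/(-(g - 6)/(-29 + 14)*31 + (35872 - 1*(-32278))) = 1/(-(-9 - 6)/(-29 + 14)*31 + (35872 - 1*(-32278))) = 1/(-(-15/(-15))*31 + (35872 + 32278)) = 1/(-(-15*(-1/15))*31 + 68150) = 1/(-31 + 68150) = 1/68119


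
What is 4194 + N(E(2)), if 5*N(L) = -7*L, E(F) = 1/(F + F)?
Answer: 83873/20 ≈ 4193.6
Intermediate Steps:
E(F) = 1/(2*F)
N(L) = -7*L/5 (N(L) = (-7*L)/5 = -7*L/5)
4194 + N(E(2)) = 4194 - 7/(10*2) = 4194 - 7/5*¼ = 4194 - 7/20 = 83873/20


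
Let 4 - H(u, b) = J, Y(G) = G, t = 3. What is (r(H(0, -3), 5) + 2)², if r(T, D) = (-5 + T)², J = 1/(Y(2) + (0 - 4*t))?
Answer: 78961/10000 ≈ 7.8961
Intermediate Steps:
J = -⅒ (J = 1/(2 + (0 - 4*3)) = 1/(2 + (0 - 12)) = 1/(2 - 12) = 1/(-10) = -⅒ ≈ -0.10000)
H(u, b) = 41/10 (H(u, b) = 4 - 1*(-⅒) = 4 + ⅒ = 41/10)
(r(H(0, -3), 5) + 2)² = ((-5 + 41/10)² + 2)² = ((-9/10)² + 2)² = (81/100 + 2)² = (281/100)² = 78961/10000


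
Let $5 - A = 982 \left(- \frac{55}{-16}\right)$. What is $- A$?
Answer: $\frac{26965}{8} \approx 3370.6$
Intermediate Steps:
$A = - \frac{26965}{8}$ ($A = 5 - 982 \left(- \frac{55}{-16}\right) = 5 - 982 \left(\left(-55\right) \left(- \frac{1}{16}\right)\right) = 5 - 982 \cdot \frac{55}{16} = 5 - \frac{27005}{8} = - \frac{26965}{8} \approx -3370.6$)
$- A = \left(-1\right) \left(- \frac{26965}{8}\right) = \frac{26965}{8}$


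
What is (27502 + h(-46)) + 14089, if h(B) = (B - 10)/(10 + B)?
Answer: 374333/9 ≈ 41593.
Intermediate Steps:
h(B) = (-10 + B)/(10 + B)
(27502 + h(-46)) + 14089 = (27502 + (-10 - 46)/(10 - 46)) + 14089 = (27502 - 56/(-36)) + 14089 = (27502 - 1/36*(-56)) + 14089 = (27502 + 14/9) + 14089 = 247532/9 + 14089 = 374333/9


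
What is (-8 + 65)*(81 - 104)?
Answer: -1311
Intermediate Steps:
(-8 + 65)*(81 - 104) = 57*(-23) = -1311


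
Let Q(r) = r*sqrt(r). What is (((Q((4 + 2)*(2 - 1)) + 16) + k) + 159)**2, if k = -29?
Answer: 21532 + 1752*sqrt(6) ≈ 25824.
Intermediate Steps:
Q(r) = r**(3/2)
(((Q((4 + 2)*(2 - 1)) + 16) + k) + 159)**2 = (((((4 + 2)*(2 - 1))**(3/2) + 16) - 29) + 159)**2 = ((((6*1)**(3/2) + 16) - 29) + 159)**2 = (((6**(3/2) + 16) - 29) + 159)**2 = (((6*sqrt(6) + 16) - 29) + 159)**2 = (((16 + 6*sqrt(6)) - 29) + 159)**2 = ((-13 + 6*sqrt(6)) + 159)**2 = (146 + 6*sqrt(6))**2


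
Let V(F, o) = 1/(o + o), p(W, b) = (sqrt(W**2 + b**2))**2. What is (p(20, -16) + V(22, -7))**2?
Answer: 84327489/196 ≈ 4.3024e+5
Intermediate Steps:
p(W, b) = W**2 + b**2
V(F, o) = 1/(2*o)
(p(20, -16) + V(22, -7))**2 = ((20**2 + (-16)**2) + (1/2)/(-7))**2 = ((400 + 256) + (1/2)*(-1/7))**2 = (656 - 1/14)**2 = (9183/14)**2 = 84327489/196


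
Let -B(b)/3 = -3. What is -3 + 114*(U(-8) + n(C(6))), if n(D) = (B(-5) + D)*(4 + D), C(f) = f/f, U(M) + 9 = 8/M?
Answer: 4557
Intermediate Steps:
U(M) = -9 + 8/M
B(b) = 9 (B(b) = -3*(-3) = 9)
C(f) = 1
n(D) = (4 + D)*(9 + D) (n(D) = (9 + D)*(4 + D) = (4 + D)*(9 + D))
-3 + 114*(U(-8) + n(C(6))) = -3 + 114*((-9 + 8/(-8)) + (36 + 1² + 13*1)) = -3 + 114*((-9 + 8*(-⅛)) + (36 + 1 + 13)) = -3 + 114*((-9 - 1) + 50) = -3 + 114*(-10 + 50) = -3 + 114*40 = -3 + 4560 = 4557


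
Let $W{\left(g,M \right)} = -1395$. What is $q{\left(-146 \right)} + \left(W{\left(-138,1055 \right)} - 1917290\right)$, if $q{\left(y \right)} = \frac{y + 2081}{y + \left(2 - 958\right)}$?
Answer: $- \frac{2114392805}{1102} \approx -1.9187 \cdot 10^{6}$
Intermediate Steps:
$q{\left(y \right)} = \frac{2081 + y}{-956 + y}$ ($q{\left(y \right)} = \frac{2081 + y}{y + \left(2 - 958\right)} = \frac{2081 + y}{y - 956} = \frac{2081 + y}{-956 + y}$)
$q{\left(-146 \right)} + \left(W{\left(-138,1055 \right)} - 1917290\right) = \frac{2081 - 146}{-956 - 146} - 1918685 = \frac{1}{-1102} \cdot 1935 - 1918685 = \left(- \frac{1}{1102}\right) 1935 - 1918685 = - \frac{1935}{1102} - 1918685 = - \frac{2114392805}{1102}$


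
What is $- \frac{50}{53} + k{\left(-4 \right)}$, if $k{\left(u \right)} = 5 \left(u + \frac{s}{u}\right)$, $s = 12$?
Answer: $- \frac{1905}{53} \approx -35.943$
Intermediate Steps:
$k{\left(u \right)} = 5 u + \frac{60}{u}$ ($k{\left(u \right)} = 5 \left(u + \frac{12}{u}\right) = 5 u + \frac{60}{u}$)
$- \frac{50}{53} + k{\left(-4 \right)} = - \frac{50}{53} + \left(5 \left(-4\right) + \frac{60}{-4}\right) = \left(-50\right) \frac{1}{53} + \left(-20 + 60 \left(- \frac{1}{4}\right)\right) = - \frac{50}{53} - 35 = - \frac{1905}{53}$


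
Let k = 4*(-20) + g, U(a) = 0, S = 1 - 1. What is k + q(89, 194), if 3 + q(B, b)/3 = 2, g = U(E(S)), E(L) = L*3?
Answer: -83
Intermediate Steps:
S = 0
E(L) = 3*L
g = 0
q(B, b) = -3 (q(B, b) = -9 + 3*2 = -9 + 6 = -3)
k = -80 (k = 4*(-20) + 0 = -80 + 0 = -80)
k + q(89, 194) = -80 - 3 = -83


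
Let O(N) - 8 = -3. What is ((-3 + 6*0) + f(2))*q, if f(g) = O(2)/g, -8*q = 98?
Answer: 49/8 ≈ 6.1250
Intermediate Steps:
q = -49/4 (q = -⅛*98 = -49/4 ≈ -12.250)
O(N) = 5 (O(N) = 8 - 3 = 5)
f(g) = 5/g
((-3 + 6*0) + f(2))*q = ((-3 + 6*0) + 5/2)*(-49/4) = ((-3 + 0) + 5*(½))*(-49/4) = (-3 + 5/2)*(-49/4) = -½*(-49/4) = 49/8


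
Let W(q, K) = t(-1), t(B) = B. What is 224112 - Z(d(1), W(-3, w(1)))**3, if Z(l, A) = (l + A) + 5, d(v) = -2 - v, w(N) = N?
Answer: 224111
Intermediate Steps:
W(q, K) = -1
Z(l, A) = 5 + A + l (Z(l, A) = (A + l) + 5 = 5 + A + l)
224112 - Z(d(1), W(-3, w(1)))**3 = 224112 - (5 - 1 + (-2 - 1*1))**3 = 224112 - (5 - 1 + (-2 - 1))**3 = 224112 - (5 - 1 - 3)**3 = 224112 - 1*1**3 = 224112 - 1*1 = 224112 - 1 = 224111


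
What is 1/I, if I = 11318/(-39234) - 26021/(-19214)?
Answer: 28993926/30901687 ≈ 0.93826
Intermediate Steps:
I = 30901687/28993926 (I = 11318*(-1/39234) - 26021*(-1/19214) = -5659/19617 + 26021/19214 = 30901687/28993926 ≈ 1.0658)
1/I = 1/(30901687/28993926) = 28993926/30901687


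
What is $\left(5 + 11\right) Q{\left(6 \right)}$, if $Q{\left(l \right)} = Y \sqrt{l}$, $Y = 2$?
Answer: $32 \sqrt{6} \approx 78.384$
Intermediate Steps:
$Q{\left(l \right)} = 2 \sqrt{l}$
$\left(5 + 11\right) Q{\left(6 \right)} = \left(5 + 11\right) 2 \sqrt{6} = 16 \cdot 2 \sqrt{6} = 32 \sqrt{6}$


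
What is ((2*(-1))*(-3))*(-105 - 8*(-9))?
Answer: -198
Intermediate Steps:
((2*(-1))*(-3))*(-105 - 8*(-9)) = (-2*(-3))*(-105 - 1*(-72)) = 6*(-105 + 72) = 6*(-33) = -198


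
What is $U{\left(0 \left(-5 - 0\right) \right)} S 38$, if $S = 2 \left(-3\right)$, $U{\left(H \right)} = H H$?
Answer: $0$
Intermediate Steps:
$U{\left(H \right)} = H^{2}$
$S = -6$
$U{\left(0 \left(-5 - 0\right) \right)} S 38 = \left(0 \left(-5 - 0\right)\right)^{2} \left(-6\right) 38 = \left(0 \left(-5 + 0\right)\right)^{2} \left(-6\right) 38 = \left(0 \left(-5\right)\right)^{2} \left(-6\right) 38 = 0^{2} \left(-6\right) 38 = 0 \left(-6\right) 38 = 0 \cdot 38 = 0$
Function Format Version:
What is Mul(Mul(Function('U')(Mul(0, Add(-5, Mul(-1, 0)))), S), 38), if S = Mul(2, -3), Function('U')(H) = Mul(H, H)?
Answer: 0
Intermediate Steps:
Function('U')(H) = Pow(H, 2)
S = -6
Mul(Mul(Function('U')(Mul(0, Add(-5, Mul(-1, 0)))), S), 38) = Mul(Mul(Pow(Mul(0, Add(-5, Mul(-1, 0))), 2), -6), 38) = Mul(Mul(Pow(Mul(0, Add(-5, 0)), 2), -6), 38) = Mul(Mul(Pow(Mul(0, -5), 2), -6), 38) = Mul(Mul(Pow(0, 2), -6), 38) = Mul(Mul(0, -6), 38) = Mul(0, 38) = 0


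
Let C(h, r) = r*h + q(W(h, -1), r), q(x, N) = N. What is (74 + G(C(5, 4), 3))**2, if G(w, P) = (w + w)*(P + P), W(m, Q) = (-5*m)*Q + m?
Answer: 131044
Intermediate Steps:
W(m, Q) = m - 5*Q*m (W(m, Q) = -5*Q*m + m = m - 5*Q*m)
C(h, r) = r + h*r (C(h, r) = r*h + r = h*r + r = r + h*r)
G(w, P) = 4*P*w (G(w, P) = (2*w)*(2*P) = 4*P*w)
(74 + G(C(5, 4), 3))**2 = (74 + 4*3*(4*(1 + 5)))**2 = (74 + 4*3*(4*6))**2 = (74 + 4*3*24)**2 = (74 + 288)**2 = 362**2 = 131044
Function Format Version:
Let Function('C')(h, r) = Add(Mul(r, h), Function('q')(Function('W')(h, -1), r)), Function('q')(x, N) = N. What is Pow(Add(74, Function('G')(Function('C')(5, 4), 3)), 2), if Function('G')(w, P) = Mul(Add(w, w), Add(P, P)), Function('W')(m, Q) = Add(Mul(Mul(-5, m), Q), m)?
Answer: 131044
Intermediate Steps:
Function('W')(m, Q) = Add(m, Mul(-5, Q, m)) (Function('W')(m, Q) = Add(Mul(-5, Q, m), m) = Add(m, Mul(-5, Q, m)))
Function('C')(h, r) = Add(r, Mul(h, r)) (Function('C')(h, r) = Add(Mul(r, h), r) = Add(Mul(h, r), r) = Add(r, Mul(h, r)))
Function('G')(w, P) = Mul(4, P, w) (Function('G')(w, P) = Mul(Mul(2, w), Mul(2, P)) = Mul(4, P, w))
Pow(Add(74, Function('G')(Function('C')(5, 4), 3)), 2) = Pow(Add(74, Mul(4, 3, Mul(4, Add(1, 5)))), 2) = Pow(Add(74, Mul(4, 3, Mul(4, 6))), 2) = Pow(Add(74, Mul(4, 3, 24)), 2) = Pow(Add(74, 288), 2) = Pow(362, 2) = 131044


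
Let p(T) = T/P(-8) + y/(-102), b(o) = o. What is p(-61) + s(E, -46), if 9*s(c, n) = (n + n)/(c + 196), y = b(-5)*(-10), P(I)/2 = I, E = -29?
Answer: 1333187/408816 ≈ 3.2611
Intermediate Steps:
P(I) = 2*I
y = 50 (y = -5*(-10) = 50)
s(c, n) = 2*n/(9*(196 + c)) (s(c, n) = ((n + n)/(c + 196))/9 = ((2*n)/(196 + c))/9 = (2*n/(196 + c))/9 = 2*n/(9*(196 + c)))
p(T) = -25/51 - T/16 (p(T) = T/((2*(-8))) + 50/(-102) = T/(-16) + 50*(-1/102) = T*(-1/16) - 25/51 = -T/16 - 25/51 = -25/51 - T/16)
p(-61) + s(E, -46) = (-25/51 - 1/16*(-61)) + (2/9)*(-46)/(196 - 29) = (-25/51 + 61/16) + (2/9)*(-46)/167 = 2711/816 + (2/9)*(-46)*(1/167) = 2711/816 - 92/1503 = 1333187/408816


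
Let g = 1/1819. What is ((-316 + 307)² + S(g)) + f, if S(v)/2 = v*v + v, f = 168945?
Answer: 559266640426/3308761 ≈ 1.6903e+5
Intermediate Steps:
g = 1/1819 ≈ 0.00054975
S(v) = 2*v + 2*v² (S(v) = 2*(v*v + v) = 2*(v² + v) = 2*(v + v²) = 2*v + 2*v²)
((-316 + 307)² + S(g)) + f = ((-316 + 307)² + 2*(1/1819)*(1 + 1/1819)) + 168945 = ((-9)² + 2*(1/1819)*(1820/1819)) + 168945 = (81 + 3640/3308761) + 168945 = 268013281/3308761 + 168945 = 559266640426/3308761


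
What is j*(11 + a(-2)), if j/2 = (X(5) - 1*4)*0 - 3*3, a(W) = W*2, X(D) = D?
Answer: -126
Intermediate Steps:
a(W) = 2*W
j = -18 (j = 2*((5 - 1*4)*0 - 3*3) = 2*((5 - 4)*0 - 9) = 2*(1*0 - 9) = 2*(0 - 9) = 2*(-9) = -18)
j*(11 + a(-2)) = -18*(11 + 2*(-2)) = -18*(11 - 4) = -18*7 = -126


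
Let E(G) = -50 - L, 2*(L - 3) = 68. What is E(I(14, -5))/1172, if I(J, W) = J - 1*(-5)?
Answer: -87/1172 ≈ -0.074232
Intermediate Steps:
L = 37 (L = 3 + (½)*68 = 3 + 34 = 37)
I(J, W) = 5 + J (I(J, W) = J + 5 = 5 + J)
E(G) = -87 (E(G) = -50 - 1*37 = -50 - 37 = -87)
E(I(14, -5))/1172 = -87/1172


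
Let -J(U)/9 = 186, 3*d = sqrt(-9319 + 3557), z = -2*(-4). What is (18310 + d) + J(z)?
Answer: 16636 + I*sqrt(5762)/3 ≈ 16636.0 + 25.303*I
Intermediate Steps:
z = 8
d = I*sqrt(5762)/3 (d = sqrt(-9319 + 3557)/3 = sqrt(-5762)/3 = (I*sqrt(5762))/3 = I*sqrt(5762)/3 ≈ 25.303*I)
J(U) = -1674 (J(U) = -9*186 = -1674)
(18310 + d) + J(z) = (18310 + I*sqrt(5762)/3) - 1674 = 16636 + I*sqrt(5762)/3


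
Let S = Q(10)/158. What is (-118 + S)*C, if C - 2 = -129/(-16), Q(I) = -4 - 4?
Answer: -750743/632 ≈ -1187.9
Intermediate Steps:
Q(I) = -8
C = 161/16 (C = 2 - 129/(-16) = 2 - 129*(-1/16) = 2 + 129/16 = 161/16 ≈ 10.063)
S = -4/79 (S = -8/158 = -8*1/158 = -4/79 ≈ -0.050633)
(-118 + S)*C = (-118 - 4/79)*(161/16) = -9326/79*161/16 = -750743/632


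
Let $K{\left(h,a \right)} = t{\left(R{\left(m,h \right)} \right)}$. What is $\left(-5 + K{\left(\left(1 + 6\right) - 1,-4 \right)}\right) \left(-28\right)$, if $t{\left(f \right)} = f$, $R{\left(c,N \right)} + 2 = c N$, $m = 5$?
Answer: $-644$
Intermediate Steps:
$R{\left(c,N \right)} = -2 + N c$ ($R{\left(c,N \right)} = -2 + c N = -2 + N c$)
$K{\left(h,a \right)} = -2 + 5 h$ ($K{\left(h,a \right)} = -2 + h 5 = -2 + 5 h$)
$\left(-5 + K{\left(\left(1 + 6\right) - 1,-4 \right)}\right) \left(-28\right) = \left(-5 - \left(2 - 5 \left(\left(1 + 6\right) - 1\right)\right)\right) \left(-28\right) = \left(-5 - \left(2 - 5 \left(7 - 1\right)\right)\right) \left(-28\right) = \left(-5 + \left(-2 + 5 \cdot 6\right)\right) \left(-28\right) = \left(-5 + \left(-2 + 30\right)\right) \left(-28\right) = \left(-5 + 28\right) \left(-28\right) = 23 \left(-28\right) = -644$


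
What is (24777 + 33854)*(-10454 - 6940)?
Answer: -1019827614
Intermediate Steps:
(24777 + 33854)*(-10454 - 6940) = 58631*(-17394) = -1019827614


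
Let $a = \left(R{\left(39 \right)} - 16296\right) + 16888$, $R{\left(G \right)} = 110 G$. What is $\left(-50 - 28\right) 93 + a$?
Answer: $-2372$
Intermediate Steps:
$a = 4882$ ($a = \left(110 \cdot 39 - 16296\right) + 16888 = \left(4290 - 16296\right) + 16888 = -12006 + 16888 = 4882$)
$\left(-50 - 28\right) 93 + a = \left(-50 - 28\right) 93 + 4882 = \left(-78\right) 93 + 4882 = -7254 + 4882 = -2372$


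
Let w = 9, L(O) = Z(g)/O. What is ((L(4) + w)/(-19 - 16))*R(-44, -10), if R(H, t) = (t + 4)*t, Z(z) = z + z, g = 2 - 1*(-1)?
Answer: -18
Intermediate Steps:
g = 3 (g = 2 + 1 = 3)
Z(z) = 2*z
R(H, t) = t*(4 + t) (R(H, t) = (4 + t)*t = t*(4 + t))
L(O) = 6/O (L(O) = (2*3)/O = 6/O)
((L(4) + w)/(-19 - 16))*R(-44, -10) = ((6/4 + 9)/(-19 - 16))*(-10*(4 - 10)) = ((6*(¼) + 9)/(-35))*(-10*(-6)) = ((3/2 + 9)*(-1/35))*60 = ((21/2)*(-1/35))*60 = -3/10*60 = -18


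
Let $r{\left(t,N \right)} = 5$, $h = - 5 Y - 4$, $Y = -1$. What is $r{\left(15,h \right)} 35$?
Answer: $175$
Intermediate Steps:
$h = 1$ ($h = \left(-5\right) \left(-1\right) - 4 = 5 - 4 = 1$)
$r{\left(15,h \right)} 35 = 5 \cdot 35 = 175$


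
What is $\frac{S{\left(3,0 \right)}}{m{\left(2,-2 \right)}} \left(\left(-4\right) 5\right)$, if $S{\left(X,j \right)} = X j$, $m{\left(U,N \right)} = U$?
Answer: $0$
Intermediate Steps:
$\frac{S{\left(3,0 \right)}}{m{\left(2,-2 \right)}} \left(\left(-4\right) 5\right) = \frac{3 \cdot 0}{2} \left(\left(-4\right) 5\right) = \frac{1}{2} \cdot 0 \left(-20\right) = 0 \left(-20\right) = 0$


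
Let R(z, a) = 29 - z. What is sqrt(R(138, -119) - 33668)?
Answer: 9*I*sqrt(417) ≈ 183.79*I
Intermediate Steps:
sqrt(R(138, -119) - 33668) = sqrt((29 - 1*138) - 33668) = sqrt((29 - 138) - 33668) = sqrt(-109 - 33668) = sqrt(-33777) = 9*I*sqrt(417)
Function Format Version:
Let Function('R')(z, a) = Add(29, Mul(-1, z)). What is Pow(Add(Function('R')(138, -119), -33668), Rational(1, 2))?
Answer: Mul(9, I, Pow(417, Rational(1, 2))) ≈ Mul(183.79, I)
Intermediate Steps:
Pow(Add(Function('R')(138, -119), -33668), Rational(1, 2)) = Pow(Add(Add(29, Mul(-1, 138)), -33668), Rational(1, 2)) = Pow(Add(Add(29, -138), -33668), Rational(1, 2)) = Pow(Add(-109, -33668), Rational(1, 2)) = Pow(-33777, Rational(1, 2)) = Mul(9, I, Pow(417, Rational(1, 2)))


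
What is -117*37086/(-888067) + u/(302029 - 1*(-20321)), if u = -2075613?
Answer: -148195591457/95422799150 ≈ -1.5530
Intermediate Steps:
-117*37086/(-888067) + u/(302029 - 1*(-20321)) = -117*37086/(-888067) - 2075613/(302029 - 1*(-20321)) = -4339062*(-1/888067) - 2075613/(302029 + 20321) = 4339062/888067 - 2075613/322350 = 4339062/888067 - 2075613*1/322350 = 4339062/888067 - 691871/107450 = -148195591457/95422799150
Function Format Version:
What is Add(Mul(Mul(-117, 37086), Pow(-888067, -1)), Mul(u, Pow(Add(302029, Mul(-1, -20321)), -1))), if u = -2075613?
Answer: Rational(-148195591457, 95422799150) ≈ -1.5530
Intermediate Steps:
Add(Mul(Mul(-117, 37086), Pow(-888067, -1)), Mul(u, Pow(Add(302029, Mul(-1, -20321)), -1))) = Add(Mul(Mul(-117, 37086), Pow(-888067, -1)), Mul(-2075613, Pow(Add(302029, Mul(-1, -20321)), -1))) = Add(Mul(-4339062, Rational(-1, 888067)), Mul(-2075613, Pow(Add(302029, 20321), -1))) = Add(Rational(4339062, 888067), Mul(-2075613, Pow(322350, -1))) = Add(Rational(4339062, 888067), Mul(-2075613, Rational(1, 322350))) = Add(Rational(4339062, 888067), Rational(-691871, 107450)) = Rational(-148195591457, 95422799150)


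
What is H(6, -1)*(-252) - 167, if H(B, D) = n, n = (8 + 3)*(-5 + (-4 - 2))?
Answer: 30325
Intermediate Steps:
n = -121 (n = 11*(-5 - 6) = 11*(-11) = -121)
H(B, D) = -121
H(6, -1)*(-252) - 167 = -121*(-252) - 167 = 30492 - 167 = 30325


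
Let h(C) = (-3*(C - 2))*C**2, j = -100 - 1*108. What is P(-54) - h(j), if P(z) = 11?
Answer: -27256309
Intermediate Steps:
j = -208 (j = -100 - 108 = -208)
h(C) = C**2*(6 - 3*C) (h(C) = (-3*(-2 + C))*C**2 = (6 - 3*C)*C**2 = C**2*(6 - 3*C))
P(-54) - h(j) = 11 - 3*(-208)**2*(2 - 1*(-208)) = 11 - 3*43264*(2 + 208) = 11 - 3*43264*210 = 11 - 1*27256320 = 11 - 27256320 = -27256309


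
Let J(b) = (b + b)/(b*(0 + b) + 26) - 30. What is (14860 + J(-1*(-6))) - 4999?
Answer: 304767/31 ≈ 9831.2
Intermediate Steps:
J(b) = -30 + 2*b/(26 + b²) (J(b) = (2*b)/(b*b + 26) - 30 = (2*b)/(b² + 26) - 30 = (2*b)/(26 + b²) - 30 = 2*b/(26 + b²) - 30 = -30 + 2*b/(26 + b²))
(14860 + J(-1*(-6))) - 4999 = (14860 + 2*(-390 - 1*(-6) - 15*(-1*(-6))²)/(26 + (-1*(-6))²)) - 4999 = (14860 + 2*(-390 + 6 - 15*6²)/(26 + 6²)) - 4999 = (14860 + 2*(-390 + 6 - 15*36)/(26 + 36)) - 4999 = (14860 + 2*(-390 + 6 - 540)/62) - 4999 = (14860 + 2*(1/62)*(-924)) - 4999 = (14860 - 924/31) - 4999 = 459736/31 - 4999 = 304767/31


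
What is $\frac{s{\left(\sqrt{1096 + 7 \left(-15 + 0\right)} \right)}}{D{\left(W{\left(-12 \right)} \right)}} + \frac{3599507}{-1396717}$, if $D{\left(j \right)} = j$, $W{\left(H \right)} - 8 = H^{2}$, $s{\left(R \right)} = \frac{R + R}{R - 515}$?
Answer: $- \frac{72285906227035}{28048569103128} - \frac{515 \sqrt{991}}{20081784} \approx -2.578$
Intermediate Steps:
$s{\left(R \right)} = \frac{2 R}{-515 + R}$
$W{\left(H \right)} = 8 + H^{2}$
$\frac{s{\left(\sqrt{1096 + 7 \left(-15 + 0\right)} \right)}}{D{\left(W{\left(-12 \right)} \right)}} + \frac{3599507}{-1396717} = \frac{2 \sqrt{1096 + 7 \left(-15 + 0\right)} \frac{1}{-515 + \sqrt{1096 + 7 \left(-15 + 0\right)}}}{8 + \left(-12\right)^{2}} + \frac{3599507}{-1396717} = \frac{2 \sqrt{1096 + 7 \left(-15\right)} \frac{1}{-515 + \sqrt{1096 + 7 \left(-15\right)}}}{8 + 144} + 3599507 \left(- \frac{1}{1396717}\right) = \frac{2 \sqrt{1096 - 105} \frac{1}{-515 + \sqrt{1096 - 105}}}{152} - \frac{3599507}{1396717} = \frac{2 \sqrt{991}}{-515 + \sqrt{991}} \cdot \frac{1}{152} - \frac{3599507}{1396717} = \frac{\sqrt{991}}{76 \left(-515 + \sqrt{991}\right)} - \frac{3599507}{1396717} = - \frac{3599507}{1396717} + \frac{\sqrt{991}}{76 \left(-515 + \sqrt{991}\right)}$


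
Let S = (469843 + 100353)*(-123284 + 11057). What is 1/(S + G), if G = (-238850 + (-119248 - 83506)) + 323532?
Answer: -1/63991504564 ≈ -1.5627e-11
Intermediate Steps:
S = -63991386492 (S = 570196*(-112227) = -63991386492)
G = -118072 (G = (-238850 - 202754) + 323532 = -441604 + 323532 = -118072)
1/(S + G) = 1/(-63991386492 - 118072) = 1/(-63991504564) = -1/63991504564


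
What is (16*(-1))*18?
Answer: -288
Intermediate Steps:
(16*(-1))*18 = -16*18 = -288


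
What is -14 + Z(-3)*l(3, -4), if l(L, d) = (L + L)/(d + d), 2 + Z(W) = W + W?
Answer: -8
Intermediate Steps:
Z(W) = -2 + 2*W (Z(W) = -2 + (W + W) = -2 + 2*W)
l(L, d) = L/d (l(L, d) = (2*L)/((2*d)) = (2*L)*(1/(2*d)) = L/d)
-14 + Z(-3)*l(3, -4) = -14 + (-2 + 2*(-3))*(3/(-4)) = -14 + (-2 - 6)*(3*(-¼)) = -14 - 8*(-¾) = -14 + 6 = -8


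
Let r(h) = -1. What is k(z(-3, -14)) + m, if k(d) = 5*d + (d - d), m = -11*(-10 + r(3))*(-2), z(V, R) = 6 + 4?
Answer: -192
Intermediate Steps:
z(V, R) = 10
m = -242 (m = -11*(-10 - 1)*(-2) = -11*(-11)*(-2) = 121*(-2) = -242)
k(d) = 5*d (k(d) = 5*d + 0 = 5*d)
k(z(-3, -14)) + m = 5*10 - 242 = 50 - 242 = -192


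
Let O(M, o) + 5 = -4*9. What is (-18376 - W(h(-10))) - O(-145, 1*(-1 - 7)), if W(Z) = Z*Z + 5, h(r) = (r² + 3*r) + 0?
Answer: -23240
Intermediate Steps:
h(r) = r² + 3*r
W(Z) = 5 + Z² (W(Z) = Z² + 5 = 5 + Z²)
O(M, o) = -41 (O(M, o) = -5 - 4*9 = -5 - 36 = -41)
(-18376 - W(h(-10))) - O(-145, 1*(-1 - 7)) = (-18376 - (5 + (-10*(3 - 10))²)) - 1*(-41) = (-18376 - (5 + (-10*(-7))²)) + 41 = (-18376 - (5 + 70²)) + 41 = (-18376 - (5 + 4900)) + 41 = (-18376 - 1*4905) + 41 = (-18376 - 4905) + 41 = -23281 + 41 = -23240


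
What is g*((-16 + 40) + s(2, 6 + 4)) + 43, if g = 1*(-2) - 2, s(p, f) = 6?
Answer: -77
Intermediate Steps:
g = -4 (g = -2 - 2 = -4)
g*((-16 + 40) + s(2, 6 + 4)) + 43 = -4*((-16 + 40) + 6) + 43 = -4*(24 + 6) + 43 = -4*30 + 43 = -120 + 43 = -77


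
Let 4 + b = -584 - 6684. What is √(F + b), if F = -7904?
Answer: 2*I*√3794 ≈ 123.19*I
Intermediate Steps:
b = -7272 (b = -4 + (-584 - 6684) = -4 - 7268 = -7272)
√(F + b) = √(-7904 - 7272) = √(-15176) = 2*I*√3794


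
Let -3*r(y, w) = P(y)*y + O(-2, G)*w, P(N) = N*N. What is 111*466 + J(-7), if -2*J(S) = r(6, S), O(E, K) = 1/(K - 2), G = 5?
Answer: 931709/18 ≈ 51762.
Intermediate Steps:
P(N) = N²
O(E, K) = 1/(-2 + K)
r(y, w) = -y³/3 - w/9 (r(y, w) = -(y²*y + w/(-2 + 5))/3 = -(y³ + w/3)/3 = -y³/3 - w/9)
J(S) = 36 + S/18 (J(S) = -(-⅓*6³ - S/9)/2 = -(-⅓*216 - S/9)/2 = -(-72 - S/9)/2 = 36 + S/18)
111*466 + J(-7) = 111*466 + (36 + (1/18)*(-7)) = 51726 + (36 - 7/18) = 51726 + 641/18 = 931709/18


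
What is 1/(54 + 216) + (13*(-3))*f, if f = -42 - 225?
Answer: 2811511/270 ≈ 10413.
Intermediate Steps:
f = -267
1/(54 + 216) + (13*(-3))*f = 1/(54 + 216) + (13*(-3))*(-267) = 1/270 - 39*(-267) = 1/270 + 10413 = 2811511/270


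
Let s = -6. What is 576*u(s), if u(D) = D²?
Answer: 20736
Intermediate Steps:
576*u(s) = 576*(-6)² = 576*36 = 20736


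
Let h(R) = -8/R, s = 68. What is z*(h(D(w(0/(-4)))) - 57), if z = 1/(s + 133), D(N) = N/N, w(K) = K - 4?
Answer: -65/201 ≈ -0.32338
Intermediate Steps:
w(K) = -4 + K
D(N) = 1
z = 1/201 (z = 1/(68 + 133) = 1/201 ≈ 0.0049751)
z*(h(D(w(0/(-4)))) - 57) = (-8/1 - 57)/201 = (-8*1 - 57)/201 = (-8 - 57)/201 = (1/201)*(-65) = -65/201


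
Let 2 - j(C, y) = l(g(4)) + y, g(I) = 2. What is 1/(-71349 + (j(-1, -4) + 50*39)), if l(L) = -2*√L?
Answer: -69393/4815388441 - 2*√2/4815388441 ≈ -1.4411e-5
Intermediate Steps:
j(C, y) = 2 - y + 2*√2 (j(C, y) = 2 - (-2*√2 + y) = 2 - (y - 2*√2) = 2 + (-y + 2*√2) = 2 - y + 2*√2)
1/(-71349 + (j(-1, -4) + 50*39)) = 1/(-71349 + ((2 - 1*(-4) + 2*√2) + 50*39)) = 1/(-71349 + ((2 + 4 + 2*√2) + 1950)) = 1/(-71349 + ((6 + 2*√2) + 1950)) = 1/(-71349 + (1956 + 2*√2)) = 1/(-69393 + 2*√2)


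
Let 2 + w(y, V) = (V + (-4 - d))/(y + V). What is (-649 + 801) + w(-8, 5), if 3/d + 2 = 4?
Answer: 901/6 ≈ 150.17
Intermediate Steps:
d = 3/2 (d = 3/(-2 + 4) = 3/2 ≈ 1.5000)
w(y, V) = -2 + (-11/2 + V)/(V + y) (w(y, V) = -2 + (V + (-4 - 1*3/2))/(y + V) = -2 + (V + (-4 - 3/2))/(V + y) = -2 + (V - 11/2)/(V + y) = -2 + (-11/2 + V)/(V + y))
(-649 + 801) + w(-8, 5) = (-649 + 801) + (-11/2 - 1*5 - 2*(-8))/(5 - 8) = 152 + (-11/2 - 5 + 16)/(-3) = 152 - ⅓*11/2 = 152 - 11/6 = 901/6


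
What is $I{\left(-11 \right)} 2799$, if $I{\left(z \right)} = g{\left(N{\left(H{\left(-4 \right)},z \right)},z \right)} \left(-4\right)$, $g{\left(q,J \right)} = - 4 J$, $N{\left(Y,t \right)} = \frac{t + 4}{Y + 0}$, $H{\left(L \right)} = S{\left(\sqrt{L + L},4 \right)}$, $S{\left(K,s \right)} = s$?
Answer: $-492624$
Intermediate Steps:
$H{\left(L \right)} = 4$
$N{\left(Y,t \right)} = \frac{4 + t}{Y}$
$I{\left(z \right)} = 16 z$ ($I{\left(z \right)} = - 4 z \left(-4\right) = 16 z$)
$I{\left(-11 \right)} 2799 = 16 \left(-11\right) 2799 = \left(-176\right) 2799 = -492624$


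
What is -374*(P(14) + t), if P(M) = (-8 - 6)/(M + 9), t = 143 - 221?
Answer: 676192/23 ≈ 29400.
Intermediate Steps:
t = -78
P(M) = -14/(9 + M)
-374*(P(14) + t) = -374*(-14/(9 + 14) - 78) = -374*(-14/23 - 78) = -374*(-1808/23) = 676192/23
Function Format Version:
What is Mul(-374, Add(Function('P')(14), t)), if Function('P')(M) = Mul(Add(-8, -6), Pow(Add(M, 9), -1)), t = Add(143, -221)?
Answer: Rational(676192, 23) ≈ 29400.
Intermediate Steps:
t = -78
Function('P')(M) = Mul(-14, Pow(Add(9, M), -1))
Mul(-374, Add(Function('P')(14), t)) = Mul(-374, Add(Mul(-14, Pow(Add(9, 14), -1)), -78)) = Mul(-374, Add(Mul(-14, Pow(23, -1)), -78)) = Mul(-374, Add(Mul(-14, Rational(1, 23)), -78)) = Mul(-374, Add(Rational(-14, 23), -78)) = Mul(-374, Rational(-1808, 23)) = Rational(676192, 23)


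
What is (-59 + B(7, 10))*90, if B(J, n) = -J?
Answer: -5940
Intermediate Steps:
(-59 + B(7, 10))*90 = (-59 - 1*7)*90 = (-59 - 7)*90 = -66*90 = -5940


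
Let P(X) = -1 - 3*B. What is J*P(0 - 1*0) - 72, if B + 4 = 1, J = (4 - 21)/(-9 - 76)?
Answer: -352/5 ≈ -70.400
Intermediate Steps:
J = 1/5 (J = -17/(-85) = -17*(-1/85) = 1/5 ≈ 0.20000)
B = -3 (B = -4 + 1 = -3)
P(X) = 8 (P(X) = -1 - 3*(-3) = -1 + 9 = 8)
J*P(0 - 1*0) - 72 = (1/5)*8 - 72 = 8/5 - 72 = -352/5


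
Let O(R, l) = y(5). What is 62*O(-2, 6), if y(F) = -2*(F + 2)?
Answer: -868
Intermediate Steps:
y(F) = -4 - 2*F (y(F) = -2*(2 + F) = -4 - 2*F)
O(R, l) = -14 (O(R, l) = -4 - 2*5 = -4 - 10 = -14)
62*O(-2, 6) = 62*(-14) = -868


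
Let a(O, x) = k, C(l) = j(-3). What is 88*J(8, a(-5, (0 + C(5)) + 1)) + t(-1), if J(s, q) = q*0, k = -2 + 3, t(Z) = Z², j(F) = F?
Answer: 1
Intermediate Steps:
C(l) = -3
k = 1
a(O, x) = 1
J(s, q) = 0
88*J(8, a(-5, (0 + C(5)) + 1)) + t(-1) = 88*0 + (-1)² = 0 + 1 = 1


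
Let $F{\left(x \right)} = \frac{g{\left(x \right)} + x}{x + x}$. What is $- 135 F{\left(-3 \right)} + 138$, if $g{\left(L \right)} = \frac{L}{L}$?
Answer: $93$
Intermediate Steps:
$g{\left(L \right)} = 1$
$F{\left(x \right)} = \frac{1 + x}{2 x}$ ($F{\left(x \right)} = \frac{1 + x}{x + x} = \frac{1 + x}{2 x}$)
$- 135 F{\left(-3 \right)} + 138 = - 135 \frac{1 - 3}{2 \left(-3\right)} + 138 = - 135 \cdot \frac{1}{2} \left(- \frac{1}{3}\right) \left(-2\right) + 138 = \left(-135\right) \frac{1}{3} + 138 = -45 + 138 = 93$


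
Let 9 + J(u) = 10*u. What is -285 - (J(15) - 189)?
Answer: -237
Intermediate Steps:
J(u) = -9 + 10*u
-285 - (J(15) - 189) = -285 - ((-9 + 10*15) - 189) = -285 - ((-9 + 150) - 189) = -285 - (141 - 189) = -285 - 1*(-48) = -285 + 48 = -237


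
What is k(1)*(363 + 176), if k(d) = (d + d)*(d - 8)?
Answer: -7546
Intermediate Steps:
k(d) = 2*d*(-8 + d) (k(d) = (2*d)*(-8 + d) = 2*d*(-8 + d))
k(1)*(363 + 176) = (2*1*(-8 + 1))*(363 + 176) = (2*1*(-7))*539 = -14*539 = -7546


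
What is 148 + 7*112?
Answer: 932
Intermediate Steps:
148 + 7*112 = 148 + 784 = 932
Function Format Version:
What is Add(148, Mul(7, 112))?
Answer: 932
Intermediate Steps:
Add(148, Mul(7, 112)) = Add(148, 784) = 932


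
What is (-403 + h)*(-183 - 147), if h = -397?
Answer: 264000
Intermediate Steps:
(-403 + h)*(-183 - 147) = (-403 - 397)*(-183 - 147) = -800*(-330) = 264000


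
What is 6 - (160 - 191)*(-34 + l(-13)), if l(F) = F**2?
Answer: 4191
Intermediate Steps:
6 - (160 - 191)*(-34 + l(-13)) = 6 - (160 - 191)*(-34 + (-13)**2) = 6 - (-31)*(-34 + 169) = 6 - (-31)*135 = 6 - 1*(-4185) = 6 + 4185 = 4191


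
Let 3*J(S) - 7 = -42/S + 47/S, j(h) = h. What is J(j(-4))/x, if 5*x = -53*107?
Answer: -115/68052 ≈ -0.0016899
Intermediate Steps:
J(S) = 7/3 + 5/(3*S) (J(S) = 7/3 + (-42/S + 47/S)/3 = 7/3 + (5/S)/3 = 7/3 + 5/(3*S))
x = -5671/5 (x = (-53*107)/5 = (⅕)*(-5671) = -5671/5 ≈ -1134.2)
J(j(-4))/x = ((⅓)*(5 + 7*(-4))/(-4))/(-5671/5) = ((⅓)*(-¼)*(5 - 28))*(-5/5671) = ((⅓)*(-¼)*(-23))*(-5/5671) = (23/12)*(-5/5671) = -115/68052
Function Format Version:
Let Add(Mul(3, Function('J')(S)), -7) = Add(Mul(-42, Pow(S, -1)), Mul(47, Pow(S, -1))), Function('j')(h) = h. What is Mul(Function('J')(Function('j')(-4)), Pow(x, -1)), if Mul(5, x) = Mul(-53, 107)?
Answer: Rational(-115, 68052) ≈ -0.0016899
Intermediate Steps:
Function('J')(S) = Add(Rational(7, 3), Mul(Rational(5, 3), Pow(S, -1))) (Function('J')(S) = Add(Rational(7, 3), Mul(Rational(1, 3), Add(Mul(-42, Pow(S, -1)), Mul(47, Pow(S, -1))))) = Add(Rational(7, 3), Mul(Rational(1, 3), Mul(5, Pow(S, -1)))) = Add(Rational(7, 3), Mul(Rational(5, 3), Pow(S, -1))))
x = Rational(-5671, 5) (x = Mul(Rational(1, 5), Mul(-53, 107)) = Mul(Rational(1, 5), -5671) = Rational(-5671, 5) ≈ -1134.2)
Mul(Function('J')(Function('j')(-4)), Pow(x, -1)) = Mul(Mul(Rational(1, 3), Pow(-4, -1), Add(5, Mul(7, -4))), Pow(Rational(-5671, 5), -1)) = Mul(Mul(Rational(1, 3), Rational(-1, 4), Add(5, -28)), Rational(-5, 5671)) = Mul(Mul(Rational(1, 3), Rational(-1, 4), -23), Rational(-5, 5671)) = Mul(Rational(23, 12), Rational(-5, 5671)) = Rational(-115, 68052)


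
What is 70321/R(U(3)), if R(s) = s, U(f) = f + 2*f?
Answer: 70321/9 ≈ 7813.4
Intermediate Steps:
U(f) = 3*f
70321/R(U(3)) = 70321/((3*3)) = 70321/9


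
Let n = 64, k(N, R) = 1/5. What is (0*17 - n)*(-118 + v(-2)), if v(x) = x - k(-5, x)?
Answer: 38464/5 ≈ 7692.8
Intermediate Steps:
k(N, R) = 1/5
v(x) = -1/5 + x (v(x) = x - 1*1/5 = x - 1/5 = -1/5 + x)
(0*17 - n)*(-118 + v(-2)) = (0*17 - 1*64)*(-118 + (-1/5 - 2)) = (0 - 64)*(-118 - 11/5) = -64*(-601/5) = 38464/5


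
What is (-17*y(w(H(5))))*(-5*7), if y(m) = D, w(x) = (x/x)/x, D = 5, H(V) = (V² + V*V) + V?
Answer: 2975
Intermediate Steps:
H(V) = V + 2*V² (H(V) = (V² + V²) + V = 2*V² + V = V + 2*V²)
w(x) = 1/x
y(m) = 5
(-17*y(w(H(5))))*(-5*7) = (-17*5)*(-5*7) = -85*(-35) = 2975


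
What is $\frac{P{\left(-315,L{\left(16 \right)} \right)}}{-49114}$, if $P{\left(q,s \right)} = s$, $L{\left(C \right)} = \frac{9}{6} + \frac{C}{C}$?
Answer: $- \frac{5}{98228} \approx -5.0902 \cdot 10^{-5}$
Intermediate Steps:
$L{\left(C \right)} = \frac{5}{2}$ ($L{\left(C \right)} = 9 \cdot \frac{1}{6} + 1 = \frac{3}{2} + 1 = \frac{5}{2}$)
$\frac{P{\left(-315,L{\left(16 \right)} \right)}}{-49114} = \frac{5}{2 \left(-49114\right)} = \frac{5}{2} \left(- \frac{1}{49114}\right) = - \frac{5}{98228}$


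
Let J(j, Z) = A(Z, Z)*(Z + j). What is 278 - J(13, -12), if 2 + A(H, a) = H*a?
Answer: 136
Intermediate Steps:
A(H, a) = -2 + H*a
J(j, Z) = (-2 + Z**2)*(Z + j) (J(j, Z) = (-2 + Z*Z)*(Z + j) = (-2 + Z**2)*(Z + j))
278 - J(13, -12) = 278 - (-2 + (-12)**2)*(-12 + 13) = 278 - (-2 + 144) = 278 - 142 = 136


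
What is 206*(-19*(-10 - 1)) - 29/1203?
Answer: 51793933/1203 ≈ 43054.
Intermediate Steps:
206*(-19*(-10 - 1)) - 29/1203 = 206*(-19*(-11)) - 29*1/1203 = 206*209 - 29/1203 = 43054 - 29/1203 = 51793933/1203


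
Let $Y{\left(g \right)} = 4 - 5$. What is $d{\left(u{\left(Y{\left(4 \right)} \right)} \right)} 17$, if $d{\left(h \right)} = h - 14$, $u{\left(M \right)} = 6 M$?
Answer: $-340$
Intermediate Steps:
$Y{\left(g \right)} = -1$ ($Y{\left(g \right)} = 4 - 5 = -1$)
$d{\left(h \right)} = -14 + h$
$d{\left(u{\left(Y{\left(4 \right)} \right)} \right)} 17 = \left(-14 + 6 \left(-1\right)\right) 17 = \left(-14 - 6\right) 17 = \left(-20\right) 17 = -340$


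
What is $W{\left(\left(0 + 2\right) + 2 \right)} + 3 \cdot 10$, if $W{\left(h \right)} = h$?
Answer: $34$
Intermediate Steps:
$W{\left(\left(0 + 2\right) + 2 \right)} + 3 \cdot 10 = \left(\left(0 + 2\right) + 2\right) + 3 \cdot 10 = \left(2 + 2\right) + 30 = 4 + 30 = 34$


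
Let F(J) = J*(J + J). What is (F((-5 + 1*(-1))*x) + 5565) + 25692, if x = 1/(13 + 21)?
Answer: 9033291/289 ≈ 31257.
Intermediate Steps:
x = 1/34 ≈ 0.029412
F(J) = 2*J² (F(J) = J*(2*J) = 2*J²)
(F((-5 + 1*(-1))*x) + 5565) + 25692 = (2*((-5 + 1*(-1))*(1/34))² + 5565) + 25692 = (2*((-5 - 1)*(1/34))² + 5565) + 25692 = (2*(-6*1/34)² + 5565) + 25692 = (2*(-3/17)² + 5565) + 25692 = (2*(9/289) + 5565) + 25692 = (18/289 + 5565) + 25692 = 1608303/289 + 25692 = 9033291/289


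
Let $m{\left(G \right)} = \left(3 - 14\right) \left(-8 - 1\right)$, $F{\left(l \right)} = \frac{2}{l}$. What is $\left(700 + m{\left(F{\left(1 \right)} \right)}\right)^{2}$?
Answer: $638401$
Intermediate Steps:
$m{\left(G \right)} = 99$ ($m{\left(G \right)} = \left(-11\right) \left(-9\right) = 99$)
$\left(700 + m{\left(F{\left(1 \right)} \right)}\right)^{2} = \left(700 + 99\right)^{2} = 799^{2} = 638401$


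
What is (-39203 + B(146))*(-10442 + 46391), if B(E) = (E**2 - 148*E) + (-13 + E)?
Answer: -1415024538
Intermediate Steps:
B(E) = -13 + E**2 - 147*E
(-39203 + B(146))*(-10442 + 46391) = (-39203 + (-13 + 146**2 - 147*146))*(-10442 + 46391) = (-39203 + (-13 + 21316 - 21462))*35949 = (-39203 - 159)*35949 = -39362*35949 = -1415024538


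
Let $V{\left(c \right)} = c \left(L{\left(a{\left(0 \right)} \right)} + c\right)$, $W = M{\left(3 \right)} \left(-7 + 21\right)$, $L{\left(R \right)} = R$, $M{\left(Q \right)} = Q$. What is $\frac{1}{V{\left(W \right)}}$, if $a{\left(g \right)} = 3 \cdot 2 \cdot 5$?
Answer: $\frac{1}{3024} \approx 0.00033069$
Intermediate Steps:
$a{\left(g \right)} = 30$ ($a{\left(g \right)} = 6 \cdot 5 = 30$)
$W = 42$ ($W = 3 \left(-7 + 21\right) = 3 \cdot 14 = 42$)
$V{\left(c \right)} = c \left(30 + c\right)$
$\frac{1}{V{\left(W \right)}} = \frac{1}{42 \left(30 + 42\right)} = \frac{1}{42 \cdot 72} = \frac{1}{3024}$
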